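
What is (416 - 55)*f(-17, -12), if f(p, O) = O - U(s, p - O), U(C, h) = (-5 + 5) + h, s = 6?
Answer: -2527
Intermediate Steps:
U(C, h) = h (U(C, h) = 0 + h = h)
f(p, O) = -p + 2*O (f(p, O) = O - (p - O) = O + (O - p) = -p + 2*O)
(416 - 55)*f(-17, -12) = (416 - 55)*(-1*(-17) + 2*(-12)) = 361*(17 - 24) = 361*(-7) = -2527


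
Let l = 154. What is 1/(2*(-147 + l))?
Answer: 1/14 ≈ 0.071429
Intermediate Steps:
1/(2*(-147 + l)) = 1/(2*(-147 + 154)) = 1/(2*7) = 1/14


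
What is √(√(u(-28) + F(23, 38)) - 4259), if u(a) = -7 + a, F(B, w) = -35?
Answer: √(-4259 + I*√70) ≈ 0.0641 + 65.261*I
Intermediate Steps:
√(√(u(-28) + F(23, 38)) - 4259) = √(√((-7 - 28) - 35) - 4259) = √(√(-35 - 35) - 4259) = √(√(-70) - 4259) = √(I*√70 - 4259) = √(-4259 + I*√70)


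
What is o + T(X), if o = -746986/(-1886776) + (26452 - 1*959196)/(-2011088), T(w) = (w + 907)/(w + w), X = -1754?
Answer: 28627896184986/25998065983567 ≈ 1.1012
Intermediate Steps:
T(w) = (907 + w)/(2*w) (T(w) = (907 + w)/((2*w)) = (907 + w)*(1/(2*w)) = (907 + w)/(2*w))
o = 101941674191/118577267884 (o = -746986*(-1/1886776) + (26452 - 959196)*(-1/2011088) = 373493/943388 - 932744*(-1/2011088) = 373493/943388 + 116593/251386 = 101941674191/118577267884 ≈ 0.85971)
o + T(X) = 101941674191/118577267884 + (1/2)*(907 - 1754)/(-1754) = 101941674191/118577267884 + (1/2)*(-1/1754)*(-847) = 101941674191/118577267884 + 847/3508 = 28627896184986/25998065983567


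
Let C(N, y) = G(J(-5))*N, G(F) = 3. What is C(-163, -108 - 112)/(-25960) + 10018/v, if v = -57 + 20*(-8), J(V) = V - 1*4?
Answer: -259961167/5633320 ≈ -46.147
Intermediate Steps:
J(V) = -4 + V (J(V) = V - 4 = -4 + V)
C(N, y) = 3*N
v = -217 (v = -57 - 160 = -217)
C(-163, -108 - 112)/(-25960) + 10018/v = (3*(-163))/(-25960) + 10018/(-217) = -489*(-1/25960) + 10018*(-1/217) = 489/25960 - 10018/217 = -259961167/5633320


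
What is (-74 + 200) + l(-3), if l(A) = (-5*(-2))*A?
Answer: 96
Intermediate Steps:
l(A) = 10*A
(-74 + 200) + l(-3) = (-74 + 200) + 10*(-3) = 126 - 30 = 96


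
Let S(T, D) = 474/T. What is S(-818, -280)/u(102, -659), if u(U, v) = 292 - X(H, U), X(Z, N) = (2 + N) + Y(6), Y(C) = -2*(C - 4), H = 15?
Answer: -79/26176 ≈ -0.0030180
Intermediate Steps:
Y(C) = 8 - 2*C (Y(C) = -2*(-4 + C) = 8 - 2*C)
X(Z, N) = -2 + N (X(Z, N) = (2 + N) + (8 - 2*6) = (2 + N) + (8 - 12) = (2 + N) - 4 = -2 + N)
u(U, v) = 294 - U (u(U, v) = 292 - (-2 + U) = 292 + (2 - U) = 294 - U)
S(-818, -280)/u(102, -659) = (474/(-818))/(294 - 1*102) = (474*(-1/818))/(294 - 102) = -237/409/192 = -237/409*1/192 = -79/26176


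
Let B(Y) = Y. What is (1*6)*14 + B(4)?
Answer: 88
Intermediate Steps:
(1*6)*14 + B(4) = (1*6)*14 + 4 = 6*14 + 4 = 84 + 4 = 88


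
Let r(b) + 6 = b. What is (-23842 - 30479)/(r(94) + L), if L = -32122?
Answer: 953/562 ≈ 1.6957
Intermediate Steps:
r(b) = -6 + b
(-23842 - 30479)/(r(94) + L) = (-23842 - 30479)/((-6 + 94) - 32122) = -54321/(88 - 32122) = -54321/(-32034) = -54321*(-1/32034) = 953/562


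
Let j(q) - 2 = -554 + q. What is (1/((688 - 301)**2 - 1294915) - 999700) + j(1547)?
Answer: -1143663035931/1145146 ≈ -9.9871e+5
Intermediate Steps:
j(q) = -552 + q (j(q) = 2 + (-554 + q) = -552 + q)
(1/((688 - 301)**2 - 1294915) - 999700) + j(1547) = (1/((688 - 301)**2 - 1294915) - 999700) + (-552 + 1547) = (1/(387**2 - 1294915) - 999700) + 995 = (1/(149769 - 1294915) - 999700) + 995 = (1/(-1145146) - 999700) + 995 = (-1/1145146 - 999700) + 995 = -1144802456201/1145146 + 995 = -1143663035931/1145146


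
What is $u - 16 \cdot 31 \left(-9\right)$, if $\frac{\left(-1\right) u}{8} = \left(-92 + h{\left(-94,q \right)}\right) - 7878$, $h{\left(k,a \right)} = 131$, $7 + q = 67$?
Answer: $67176$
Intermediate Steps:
$q = 60$ ($q = -7 + 67 = 60$)
$u = 62712$ ($u = - 8 \left(\left(-92 + 131\right) - 7878\right) = - 8 \left(39 - 7878\right) = \left(-8\right) \left(-7839\right) = 62712$)
$u - 16 \cdot 31 \left(-9\right) = 62712 - 16 \cdot 31 \left(-9\right) = 62712 - 496 \left(-9\right) = 62712 - -4464 = 62712 + 4464 = 67176$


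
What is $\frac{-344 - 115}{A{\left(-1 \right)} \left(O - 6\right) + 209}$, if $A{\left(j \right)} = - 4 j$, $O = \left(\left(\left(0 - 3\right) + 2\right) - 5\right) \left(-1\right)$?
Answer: $- \frac{459}{209} \approx -2.1962$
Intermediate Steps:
$O = 6$ ($O = \left(\left(-3 + 2\right) - 5\right) \left(-1\right) = \left(-1 - 5\right) \left(-1\right) = \left(-6\right) \left(-1\right) = 6$)
$\frac{-344 - 115}{A{\left(-1 \right)} \left(O - 6\right) + 209} = \frac{-344 - 115}{\left(-4\right) \left(-1\right) \left(6 - 6\right) + 209} = \frac{-344 - 115}{4 \cdot 0 + 209} = - \frac{459}{0 + 209} = - \frac{459}{209}$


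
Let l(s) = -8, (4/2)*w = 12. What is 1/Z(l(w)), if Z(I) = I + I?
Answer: -1/16 ≈ -0.062500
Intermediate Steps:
w = 6 (w = (1/2)*12 = 6)
Z(I) = 2*I
1/Z(l(w)) = 1/(2*(-8)) = 1/(-16) = -1/16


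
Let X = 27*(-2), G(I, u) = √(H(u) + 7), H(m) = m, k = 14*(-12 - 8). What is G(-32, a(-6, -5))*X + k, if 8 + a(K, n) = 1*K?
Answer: -280 - 54*I*√7 ≈ -280.0 - 142.87*I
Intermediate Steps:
k = -280 (k = 14*(-20) = -280)
a(K, n) = -8 + K (a(K, n) = -8 + 1*K = -8 + K)
G(I, u) = √(7 + u) (G(I, u) = √(u + 7) = √(7 + u))
X = -54
G(-32, a(-6, -5))*X + k = √(7 + (-8 - 6))*(-54) - 280 = √(7 - 14)*(-54) - 280 = √(-7)*(-54) - 280 = (I*√7)*(-54) - 280 = -54*I*√7 - 280 = -280 - 54*I*√7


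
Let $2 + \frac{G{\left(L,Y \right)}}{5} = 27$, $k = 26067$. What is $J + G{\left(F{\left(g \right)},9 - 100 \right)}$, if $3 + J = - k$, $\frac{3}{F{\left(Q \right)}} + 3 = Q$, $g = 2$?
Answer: $-25945$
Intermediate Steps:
$F{\left(Q \right)} = \frac{3}{-3 + Q}$
$G{\left(L,Y \right)} = 125$ ($G{\left(L,Y \right)} = -10 + 5 \cdot 27 = -10 + 135 = 125$)
$J = -26070$ ($J = -3 - 26067 = -26070$)
$J + G{\left(F{\left(g \right)},9 - 100 \right)} = -26070 + 125 = -25945$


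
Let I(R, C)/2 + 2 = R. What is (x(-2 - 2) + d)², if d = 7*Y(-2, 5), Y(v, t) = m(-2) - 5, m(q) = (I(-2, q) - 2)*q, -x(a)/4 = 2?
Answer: 9409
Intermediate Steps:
x(a) = -8 (x(a) = -4*2 = -8)
I(R, C) = -4 + 2*R
m(q) = -10*q (m(q) = ((-4 + 2*(-2)) - 2)*q = ((-4 - 4) - 2)*q = (-8 - 2)*q = -10*q)
Y(v, t) = 15 (Y(v, t) = -10*(-2) - 5 = 20 - 5 = 15)
d = 105 (d = 7*15 = 105)
(x(-2 - 2) + d)² = (-8 + 105)² = 97² = 9409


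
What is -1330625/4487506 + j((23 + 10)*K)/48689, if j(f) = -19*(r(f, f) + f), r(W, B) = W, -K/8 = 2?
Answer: 25250519759/218492179634 ≈ 0.11557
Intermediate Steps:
K = -16 (K = -8*2 = -16)
j(f) = -38*f (j(f) = -19*(f + f) = -38*f)
-1330625/4487506 + j((23 + 10)*K)/48689 = -1330625/4487506 - 38*(23 + 10)*(-16)/48689 = -1330625*1/4487506 - 1254*(-16)*(1/48689) = -1330625/4487506 - 38*(-528)*(1/48689) = -1330625/4487506 + 20064*(1/48689) = -1330625/4487506 + 20064/48689 = 25250519759/218492179634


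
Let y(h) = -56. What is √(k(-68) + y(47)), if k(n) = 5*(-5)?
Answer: 9*I ≈ 9.0*I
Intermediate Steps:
k(n) = -25
√(k(-68) + y(47)) = √(-25 - 56) = √(-81) = 9*I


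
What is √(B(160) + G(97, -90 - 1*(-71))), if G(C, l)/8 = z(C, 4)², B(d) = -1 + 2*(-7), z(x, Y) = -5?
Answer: √185 ≈ 13.601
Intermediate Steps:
B(d) = -15 (B(d) = -1 - 14 = -15)
G(C, l) = 200 (G(C, l) = 8*(-5)² = 8*25 = 200)
√(B(160) + G(97, -90 - 1*(-71))) = √(-15 + 200) = √185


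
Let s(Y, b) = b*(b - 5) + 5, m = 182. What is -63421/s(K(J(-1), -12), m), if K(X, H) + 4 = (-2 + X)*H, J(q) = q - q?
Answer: -63421/32219 ≈ -1.9684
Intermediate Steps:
J(q) = 0
K(X, H) = -4 + H*(-2 + X) (K(X, H) = -4 + (-2 + X)*H = -4 + H*(-2 + X))
s(Y, b) = 5 + b*(-5 + b) (s(Y, b) = b*(-5 + b) + 5 = 5 + b*(-5 + b))
-63421/s(K(J(-1), -12), m) = -63421/(5 + 182² - 5*182) = -63421/(5 + 33124 - 910) = -63421/32219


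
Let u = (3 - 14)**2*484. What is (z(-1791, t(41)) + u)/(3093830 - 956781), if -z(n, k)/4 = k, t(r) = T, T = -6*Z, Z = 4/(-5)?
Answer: 292724/10685245 ≈ 0.027395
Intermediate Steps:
Z = -4/5 (Z = 4*(-1/5) = -4/5 ≈ -0.80000)
T = 24/5 (T = -6*(-4/5) = 24/5 ≈ 4.8000)
t(r) = 24/5
z(n, k) = -4*k
u = 58564 (u = (-11)**2*484 = 121*484 = 58564)
(z(-1791, t(41)) + u)/(3093830 - 956781) = (-4*24/5 + 58564)/(3093830 - 956781) = (-96/5 + 58564)/2137049 = (292724/5)*(1/2137049) = 292724/10685245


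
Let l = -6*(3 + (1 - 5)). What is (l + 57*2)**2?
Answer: 14400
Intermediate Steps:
l = 6 (l = -6*(3 - 4) = -6*(-1) = 6)
(l + 57*2)**2 = (6 + 57*2)**2 = (6 + 114)**2 = 120**2 = 14400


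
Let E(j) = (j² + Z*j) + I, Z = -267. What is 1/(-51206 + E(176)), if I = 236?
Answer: -1/66986 ≈ -1.4928e-5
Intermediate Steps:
E(j) = 236 + j² - 267*j (E(j) = (j² - 267*j) + 236 = 236 + j² - 267*j)
1/(-51206 + E(176)) = 1/(-51206 + (236 + 176² - 267*176)) = 1/(-51206 + (236 + 30976 - 46992)) = 1/(-51206 - 15780) = 1/(-66986) = -1/66986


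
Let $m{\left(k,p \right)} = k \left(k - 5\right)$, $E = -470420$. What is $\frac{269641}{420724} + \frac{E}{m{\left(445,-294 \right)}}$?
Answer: $- \frac{3628031907}{2059443980} \approx -1.7617$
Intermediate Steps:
$m{\left(k,p \right)} = k \left(-5 + k\right)$
$\frac{269641}{420724} + \frac{E}{m{\left(445,-294 \right)}} = \frac{269641}{420724} - \frac{470420}{445 \left(-5 + 445\right)} = 269641 \cdot \frac{1}{420724} - \frac{470420}{445 \cdot 440} = \frac{269641}{420724} - \frac{470420}{195800} = \frac{269641}{420724} - \frac{23521}{9790} = - \frac{3628031907}{2059443980}$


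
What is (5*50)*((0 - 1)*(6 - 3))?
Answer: -750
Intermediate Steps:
(5*50)*((0 - 1)*(6 - 3)) = 250*(-1*3) = 250*(-3) = -750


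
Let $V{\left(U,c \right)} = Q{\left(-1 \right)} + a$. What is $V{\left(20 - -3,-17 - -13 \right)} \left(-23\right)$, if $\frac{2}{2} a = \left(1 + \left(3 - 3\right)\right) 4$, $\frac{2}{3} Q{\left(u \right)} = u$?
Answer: $- \frac{115}{2} \approx -57.5$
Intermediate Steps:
$Q{\left(u \right)} = \frac{3 u}{2}$
$a = 4$ ($a = \left(1 + \left(3 - 3\right)\right) 4 = \left(1 + 0\right) 4 = 1 \cdot 4 = 4$)
$V{\left(U,c \right)} = \frac{5}{2}$ ($V{\left(U,c \right)} = \frac{3}{2} \left(-1\right) + 4 = - \frac{3}{2} + 4 = \frac{5}{2}$)
$V{\left(20 - -3,-17 - -13 \right)} \left(-23\right) = \frac{5}{2} \left(-23\right) = - \frac{115}{2}$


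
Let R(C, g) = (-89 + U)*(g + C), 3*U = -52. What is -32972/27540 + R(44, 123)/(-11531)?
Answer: 27211502/79390935 ≈ 0.34275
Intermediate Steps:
U = -52/3 (U = (⅓)*(-52) = -52/3 ≈ -17.333)
R(C, g) = -319*C/3 - 319*g/3 (R(C, g) = (-89 - 52/3)*(g + C) = -319*(C + g)/3 = -319*C/3 - 319*g/3)
-32972/27540 + R(44, 123)/(-11531) = -32972/27540 + (-319/3*44 - 319/3*123)/(-11531) = -32972*1/27540 + (-14036/3 - 13079)*(-1/11531) = -8243/6885 - 53273/3*(-1/11531) = -8243/6885 + 53273/34593 = 27211502/79390935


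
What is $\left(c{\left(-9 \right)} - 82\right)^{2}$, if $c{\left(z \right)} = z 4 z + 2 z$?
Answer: $50176$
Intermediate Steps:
$c{\left(z \right)} = 2 z + 4 z^{2}$ ($c{\left(z \right)} = 4 z z + 2 z = 4 z^{2} + 2 z = 2 z + 4 z^{2}$)
$\left(c{\left(-9 \right)} - 82\right)^{2} = \left(2 \left(-9\right) \left(1 + 2 \left(-9\right)\right) - 82\right)^{2} = \left(2 \left(-9\right) \left(1 - 18\right) - 82\right)^{2} = \left(2 \left(-9\right) \left(-17\right) - 82\right)^{2} = \left(306 - 82\right)^{2} = 224^{2} = 50176$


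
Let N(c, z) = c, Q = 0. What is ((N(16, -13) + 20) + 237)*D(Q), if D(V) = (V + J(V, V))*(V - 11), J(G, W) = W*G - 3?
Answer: 9009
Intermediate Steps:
J(G, W) = -3 + G*W (J(G, W) = G*W - 3 = -3 + G*W)
D(V) = (-11 + V)*(-3 + V + V²) (D(V) = (V + (-3 + V*V))*(V - 11) = (V + (-3 + V²))*(-11 + V) = (-3 + V + V²)*(-11 + V) = (-11 + V)*(-3 + V + V²))
((N(16, -13) + 20) + 237)*D(Q) = ((16 + 20) + 237)*(33 + 0³ - 14*0 - 10*0²) = (36 + 237)*(33 + 0 + 0 - 10*0) = 273*(33 + 0 + 0 + 0) = 273*33 = 9009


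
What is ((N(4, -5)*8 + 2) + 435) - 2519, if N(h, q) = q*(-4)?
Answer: -1922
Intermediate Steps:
N(h, q) = -4*q
((N(4, -5)*8 + 2) + 435) - 2519 = ((-4*(-5)*8 + 2) + 435) - 2519 = ((20*8 + 2) + 435) - 2519 = ((160 + 2) + 435) - 2519 = (162 + 435) - 2519 = 597 - 2519 = -1922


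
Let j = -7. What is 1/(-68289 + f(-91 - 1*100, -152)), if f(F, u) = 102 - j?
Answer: -1/68180 ≈ -1.4667e-5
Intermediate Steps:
f(F, u) = 109 (f(F, u) = 102 - 1*(-7) = 102 + 7 = 109)
1/(-68289 + f(-91 - 1*100, -152)) = 1/(-68289 + 109) = 1/(-68180) = -1/68180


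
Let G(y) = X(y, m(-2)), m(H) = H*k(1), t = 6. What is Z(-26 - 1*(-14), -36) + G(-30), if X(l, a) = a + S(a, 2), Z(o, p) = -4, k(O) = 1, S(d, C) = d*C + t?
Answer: -4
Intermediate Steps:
S(d, C) = 6 + C*d (S(d, C) = d*C + 6 = C*d + 6 = 6 + C*d)
m(H) = H (m(H) = H*1 = H)
X(l, a) = 6 + 3*a (X(l, a) = a + (6 + 2*a) = 6 + 3*a)
G(y) = 0 (G(y) = 6 + 3*(-2) = 6 - 6 = 0)
Z(-26 - 1*(-14), -36) + G(-30) = -4 + 0 = -4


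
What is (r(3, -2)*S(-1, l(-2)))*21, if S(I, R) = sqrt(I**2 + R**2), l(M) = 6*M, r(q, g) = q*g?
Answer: -126*sqrt(145) ≈ -1517.2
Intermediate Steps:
r(q, g) = g*q
(r(3, -2)*S(-1, l(-2)))*21 = ((-2*3)*sqrt((-1)**2 + (6*(-2))**2))*21 = -6*sqrt(1 + (-12)**2)*21 = -6*sqrt(1 + 144)*21 = -6*sqrt(145)*21 = -126*sqrt(145)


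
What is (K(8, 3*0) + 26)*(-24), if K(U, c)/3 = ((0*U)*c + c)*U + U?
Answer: -1200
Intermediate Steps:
K(U, c) = 3*U + 3*U*c (K(U, c) = 3*(((0*U)*c + c)*U + U) = 3*((0*c + c)*U + U) = 3*((0 + c)*U + U) = 3*(c*U + U) = 3*(U*c + U) = 3*(U + U*c) = 3*U + 3*U*c)
(K(8, 3*0) + 26)*(-24) = (3*8*(1 + 3*0) + 26)*(-24) = (3*8*(1 + 0) + 26)*(-24) = (3*8*1 + 26)*(-24) = (24 + 26)*(-24) = 50*(-24) = -1200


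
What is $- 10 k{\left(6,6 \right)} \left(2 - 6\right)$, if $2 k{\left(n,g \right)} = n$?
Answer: $120$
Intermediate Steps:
$k{\left(n,g \right)} = \frac{n}{2}$
$- 10 k{\left(6,6 \right)} \left(2 - 6\right) = - 10 \cdot \frac{1}{2} \cdot 6 \left(2 - 6\right) = \left(-10\right) 3 \left(2 - 6\right) = \left(-30\right) \left(-4\right) = 120$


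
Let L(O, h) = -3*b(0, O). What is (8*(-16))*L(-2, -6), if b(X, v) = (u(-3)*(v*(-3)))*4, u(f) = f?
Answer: -27648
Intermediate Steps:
b(X, v) = 36*v (b(X, v) = -3*v*(-3)*4 = -(-9)*v*4 = (9*v)*4 = 36*v)
L(O, h) = -108*O
(8*(-16))*L(-2, -6) = (8*(-16))*(-108*(-2)) = -128*216 = -27648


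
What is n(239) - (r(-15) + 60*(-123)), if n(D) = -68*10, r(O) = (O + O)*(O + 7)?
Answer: 6460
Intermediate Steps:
r(O) = 2*O*(7 + O) (r(O) = (2*O)*(7 + O) = 2*O*(7 + O))
n(D) = -680
n(239) - (r(-15) + 60*(-123)) = -680 - (2*(-15)*(7 - 15) + 60*(-123)) = -680 - (2*(-15)*(-8) - 7380) = -680 - (240 - 7380) = -680 - 1*(-7140) = -680 + 7140 = 6460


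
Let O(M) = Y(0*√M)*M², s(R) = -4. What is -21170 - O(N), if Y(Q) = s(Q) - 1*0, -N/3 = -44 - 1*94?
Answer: 664414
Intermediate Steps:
N = 414 (N = -3*(-44 - 1*94) = -3*(-44 - 94) = -3*(-138) = 414)
Y(Q) = -4 (Y(Q) = -4 - 1*0 = -4 + 0 = -4)
O(M) = -4*M²
-21170 - O(N) = -21170 - (-4)*414² = -21170 - (-4)*171396 = -21170 - 1*(-685584) = -21170 + 685584 = 664414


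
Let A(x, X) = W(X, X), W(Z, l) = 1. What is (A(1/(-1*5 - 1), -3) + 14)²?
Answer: 225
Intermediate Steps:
A(x, X) = 1
(A(1/(-1*5 - 1), -3) + 14)² = (1 + 14)² = 15² = 225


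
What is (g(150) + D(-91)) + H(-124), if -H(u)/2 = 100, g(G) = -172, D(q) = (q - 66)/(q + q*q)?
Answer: -3046837/8190 ≈ -372.02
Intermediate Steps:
D(q) = (-66 + q)/(q + q²)
H(u) = -200 (H(u) = -2*100 = -200)
(g(150) + D(-91)) + H(-124) = (-172 + (-66 - 91)/((-91)*(1 - 91))) - 200 = (-172 - 1/91*(-157)/(-90)) - 200 = (-172 - 1/91*(-1/90)*(-157)) - 200 = (-172 - 157/8190) - 200 = -1408837/8190 - 200 = -3046837/8190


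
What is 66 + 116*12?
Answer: 1458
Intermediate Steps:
66 + 116*12 = 66 + 1392 = 1458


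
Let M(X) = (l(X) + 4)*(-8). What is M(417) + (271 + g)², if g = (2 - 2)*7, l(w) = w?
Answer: 70073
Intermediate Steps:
g = 0 (g = 0*7 = 0)
M(X) = -32 - 8*X (M(X) = (X + 4)*(-8) = (4 + X)*(-8) = -32 - 8*X)
M(417) + (271 + g)² = (-32 - 8*417) + (271 + 0)² = (-32 - 3336) + 271² = -3368 + 73441 = 70073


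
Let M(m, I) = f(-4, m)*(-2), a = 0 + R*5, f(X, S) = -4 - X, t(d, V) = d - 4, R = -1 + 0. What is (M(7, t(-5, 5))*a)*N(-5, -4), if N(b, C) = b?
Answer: 0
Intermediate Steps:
R = -1
t(d, V) = -4 + d
a = -5 (a = 0 - 1*5 = 0 - 5 = -5)
M(m, I) = 0 (M(m, I) = (-4 - 1*(-4))*(-2) = (-4 + 4)*(-2) = 0*(-2) = 0)
(M(7, t(-5, 5))*a)*N(-5, -4) = (0*(-5))*(-5) = 0*(-5) = 0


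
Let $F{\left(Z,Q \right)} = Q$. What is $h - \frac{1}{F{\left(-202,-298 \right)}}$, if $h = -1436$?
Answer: $- \frac{427927}{298} \approx -1436.0$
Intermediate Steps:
$h - \frac{1}{F{\left(-202,-298 \right)}} = -1436 - \frac{1}{-298} = -1436 - - \frac{1}{298} = -1436 + \frac{1}{298} = - \frac{427927}{298}$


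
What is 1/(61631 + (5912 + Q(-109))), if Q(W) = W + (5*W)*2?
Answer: 1/66344 ≈ 1.5073e-5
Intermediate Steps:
Q(W) = 11*W (Q(W) = W + 10*W = 11*W)
1/(61631 + (5912 + Q(-109))) = 1/(61631 + (5912 + 11*(-109))) = 1/(61631 + (5912 - 1199)) = 1/(61631 + 4713) = 1/66344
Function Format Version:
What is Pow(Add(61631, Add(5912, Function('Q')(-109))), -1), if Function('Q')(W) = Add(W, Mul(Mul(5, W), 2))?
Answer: Rational(1, 66344) ≈ 1.5073e-5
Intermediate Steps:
Function('Q')(W) = Mul(11, W) (Function('Q')(W) = Add(W, Mul(10, W)) = Mul(11, W))
Pow(Add(61631, Add(5912, Function('Q')(-109))), -1) = Pow(Add(61631, Add(5912, Mul(11, -109))), -1) = Pow(Add(61631, Add(5912, -1199)), -1) = Pow(Add(61631, 4713), -1) = Pow(66344, -1) = Rational(1, 66344)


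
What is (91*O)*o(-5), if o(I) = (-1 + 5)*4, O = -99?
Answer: -144144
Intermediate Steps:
o(I) = 16 (o(I) = 4*4 = 16)
(91*O)*o(-5) = (91*(-99))*16 = -9009*16 = -144144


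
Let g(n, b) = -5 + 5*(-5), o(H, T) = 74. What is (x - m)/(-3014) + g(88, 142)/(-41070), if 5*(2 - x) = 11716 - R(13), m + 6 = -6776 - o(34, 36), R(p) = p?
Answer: -30906533/20630830 ≈ -1.4981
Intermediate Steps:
g(n, b) = -30 (g(n, b) = -5 - 25 = -30)
m = -6856 (m = -6 + (-6776 - 1*74) = -6 + (-6776 - 74) = -6 - 6850 = -6856)
x = -11693/5 (x = 2 - (11716 - 1*13)/5 = 2 - (11716 - 13)/5 = 2 - 1/5*11703 = 2 - 11703/5 = -11693/5 ≈ -2338.6)
(x - m)/(-3014) + g(88, 142)/(-41070) = (-11693/5 - 1*(-6856))/(-3014) - 30/(-41070) = (-11693/5 + 6856)*(-1/3014) - 30*(-1/41070) = (22587/5)*(-1/3014) + 1/1369 = -22587/15070 + 1/1369 = -30906533/20630830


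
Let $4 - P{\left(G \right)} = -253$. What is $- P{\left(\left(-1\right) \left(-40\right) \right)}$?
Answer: $-257$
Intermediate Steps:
$P{\left(G \right)} = 257$ ($P{\left(G \right)} = 4 - -253 = 4 + 253 = 257$)
$- P{\left(\left(-1\right) \left(-40\right) \right)} = \left(-1\right) 257 = -257$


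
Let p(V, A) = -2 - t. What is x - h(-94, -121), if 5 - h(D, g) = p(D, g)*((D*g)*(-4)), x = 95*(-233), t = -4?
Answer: -113132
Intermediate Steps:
p(V, A) = 2 (p(V, A) = -2 - 1*(-4) = -2 + 4 = 2)
x = -22135
h(D, g) = 5 + 8*D*g (h(D, g) = 5 - 2*(D*g)*(-4) = 5 - 2*(-4*D*g) = 5 - (-8)*D*g = 5 + 8*D*g)
x - h(-94, -121) = -22135 - (5 + 8*(-94)*(-121)) = -22135 - (5 + 90992) = -22135 - 1*90997 = -22135 - 90997 = -113132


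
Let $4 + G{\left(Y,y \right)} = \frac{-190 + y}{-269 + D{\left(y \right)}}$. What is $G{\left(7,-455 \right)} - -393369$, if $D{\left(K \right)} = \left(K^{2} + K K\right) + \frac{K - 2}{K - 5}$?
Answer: $\frac{74872982481005}{190339717} \approx 3.9337 \cdot 10^{5}$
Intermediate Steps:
$D{\left(K \right)} = 2 K^{2} + \frac{-2 + K}{-5 + K}$ ($D{\left(K \right)} = \left(K^{2} + K^{2}\right) + \frac{-2 + K}{-5 + K} = 2 K^{2} + \frac{-2 + K}{-5 + K}$)
$G{\left(Y,y \right)} = -4 + \frac{-190 + y}{-269 + \frac{-2 + y - 10 y^{2} + 2 y^{3}}{-5 + y}}$
$G{\left(7,-455 \right)} - -393369 = \frac{-4422 - 8 \left(-455\right)^{3} + 41 \left(-455\right)^{2} + 877 \left(-455\right)}{1343 - -121940 - 10 \left(-455\right)^{2} + 2 \left(-455\right)^{3}} - -393369 = \frac{-4422 - -753571000 + 41 \cdot 207025 - 399035}{1343 + 121940 - 2070250 + 2 \left(-94196375\right)} + 393369 = \frac{-4422 + 753571000 + 8488025 - 399035}{1343 + 121940 - 2070250 - 188392750} + 393369 = \frac{1}{-190339717} \cdot 761655568 + 393369 = \left(- \frac{1}{190339717}\right) 761655568 + 393369 = - \frac{761655568}{190339717} + 393369 = \frac{74872982481005}{190339717}$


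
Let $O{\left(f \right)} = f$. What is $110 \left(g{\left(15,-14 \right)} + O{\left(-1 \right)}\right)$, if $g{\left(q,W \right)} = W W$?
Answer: $21450$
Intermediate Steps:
$g{\left(q,W \right)} = W^{2}$
$110 \left(g{\left(15,-14 \right)} + O{\left(-1 \right)}\right) = 110 \left(\left(-14\right)^{2} - 1\right) = 110 \left(196 - 1\right) = 110 \cdot 195 = 21450$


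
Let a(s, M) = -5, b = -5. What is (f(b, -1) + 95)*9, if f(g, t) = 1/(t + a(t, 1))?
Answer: 1707/2 ≈ 853.50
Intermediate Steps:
f(g, t) = 1/(-5 + t) (f(g, t) = 1/(t - 5) = 1/(-5 + t))
(f(b, -1) + 95)*9 = (1/(-5 - 1) + 95)*9 = (1/(-6) + 95)*9 = (-1/6 + 95)*9 = (569/6)*9 = 1707/2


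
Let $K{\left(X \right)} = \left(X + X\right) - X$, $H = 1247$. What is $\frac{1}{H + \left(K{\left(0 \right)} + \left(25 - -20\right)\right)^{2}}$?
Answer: $\frac{1}{3272} \approx 0.00030562$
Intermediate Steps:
$K{\left(X \right)} = X$ ($K{\left(X \right)} = 2 X - X = X$)
$\frac{1}{H + \left(K{\left(0 \right)} + \left(25 - -20\right)\right)^{2}} = \frac{1}{1247 + \left(0 + \left(25 - -20\right)\right)^{2}} = \frac{1}{1247 + \left(0 + \left(25 + 20\right)\right)^{2}} = \frac{1}{1247 + \left(0 + 45\right)^{2}} = \frac{1}{1247 + 45^{2}} = \frac{1}{1247 + 2025} = \frac{1}{3272}$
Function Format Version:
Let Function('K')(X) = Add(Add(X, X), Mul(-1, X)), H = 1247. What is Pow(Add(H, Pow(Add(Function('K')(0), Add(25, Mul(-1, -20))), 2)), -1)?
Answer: Rational(1, 3272) ≈ 0.00030562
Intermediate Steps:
Function('K')(X) = X (Function('K')(X) = Add(Mul(2, X), Mul(-1, X)) = X)
Pow(Add(H, Pow(Add(Function('K')(0), Add(25, Mul(-1, -20))), 2)), -1) = Pow(Add(1247, Pow(Add(0, Add(25, Mul(-1, -20))), 2)), -1) = Pow(Add(1247, Pow(Add(0, Add(25, 20)), 2)), -1) = Pow(Add(1247, Pow(Add(0, 45), 2)), -1) = Pow(Add(1247, Pow(45, 2)), -1) = Pow(Add(1247, 2025), -1) = Pow(3272, -1) = Rational(1, 3272)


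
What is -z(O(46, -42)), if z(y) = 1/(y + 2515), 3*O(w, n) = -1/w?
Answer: -138/347069 ≈ -0.00039762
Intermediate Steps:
O(w, n) = -1/(3*w) (O(w, n) = (-1/w)/3 = -1/(3*w))
z(y) = 1/(2515 + y)
-z(O(46, -42)) = -1/(2515 - ⅓/46) = -1/(2515 - ⅓*1/46) = -1/(2515 - 1/138) = -1/347069/138 = -1*138/347069 = -138/347069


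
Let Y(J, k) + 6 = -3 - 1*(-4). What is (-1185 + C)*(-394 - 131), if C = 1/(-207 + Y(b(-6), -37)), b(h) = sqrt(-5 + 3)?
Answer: 131891025/212 ≈ 6.2213e+5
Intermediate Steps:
b(h) = I*sqrt(2) (b(h) = sqrt(-2) = I*sqrt(2))
Y(J, k) = -5 (Y(J, k) = -6 + (-3 - 1*(-4)) = -6 + (-3 + 4) = -6 + 1 = -5)
C = -1/212 (C = 1/(-207 - 5) = 1/(-212) = -1/212 ≈ -0.0047170)
(-1185 + C)*(-394 - 131) = (-1185 - 1/212)*(-394 - 131) = -251221/212*(-525) = 131891025/212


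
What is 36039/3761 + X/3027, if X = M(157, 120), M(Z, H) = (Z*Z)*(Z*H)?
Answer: 582223066271/3794849 ≈ 1.5342e+5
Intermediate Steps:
M(Z, H) = H*Z**3 (M(Z, H) = Z**2*(H*Z) = H*Z**3)
X = 464387160 (X = 120*157**3 = 120*3869893 = 464387160)
36039/3761 + X/3027 = 36039/3761 + 464387160/3027 = 36039*(1/3761) + 464387160*(1/3027) = 36039/3761 + 154795720/1009 = 582223066271/3794849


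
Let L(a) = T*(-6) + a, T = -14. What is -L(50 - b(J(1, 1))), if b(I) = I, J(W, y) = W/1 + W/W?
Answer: -132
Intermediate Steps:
J(W, y) = 1 + W (J(W, y) = W*1 + 1 = W + 1 = 1 + W)
L(a) = 84 + a (L(a) = -14*(-6) + a = 84 + a)
-L(50 - b(J(1, 1))) = -(84 + (50 - (1 + 1))) = -(84 + (50 - 1*2)) = -(84 + (50 - 2)) = -(84 + 48) = -1*132 = -132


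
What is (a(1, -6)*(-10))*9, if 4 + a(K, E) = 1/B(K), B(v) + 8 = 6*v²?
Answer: 405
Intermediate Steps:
B(v) = -8 + 6*v²
a(K, E) = -4 + 1/(-8 + 6*K²)
(a(1, -6)*(-10))*9 = ((3*(11 - 8*1²)/(2*(-4 + 3*1²)))*(-10))*9 = ((3*(11 - 8*1)/(2*(-4 + 3*1)))*(-10))*9 = ((3*(11 - 8)/(2*(-4 + 3)))*(-10))*9 = (((3/2)*3/(-1))*(-10))*9 = (((3/2)*(-1)*3)*(-10))*9 = -9/2*(-10)*9 = 45*9 = 405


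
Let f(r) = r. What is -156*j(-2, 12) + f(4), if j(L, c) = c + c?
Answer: -3740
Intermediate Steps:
j(L, c) = 2*c
-156*j(-2, 12) + f(4) = -312*12 + 4 = -156*24 + 4 = -3744 + 4 = -3740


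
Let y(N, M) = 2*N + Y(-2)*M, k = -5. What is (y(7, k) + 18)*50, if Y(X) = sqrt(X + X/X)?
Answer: 1600 - 250*I ≈ 1600.0 - 250.0*I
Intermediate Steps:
Y(X) = sqrt(1 + X) (Y(X) = sqrt(X + 1) = sqrt(1 + X))
y(N, M) = 2*N + I*M (y(N, M) = 2*N + sqrt(1 - 2)*M = 2*N + sqrt(-1)*M = 2*N + I*M)
(y(7, k) + 18)*50 = ((2*7 + I*(-5)) + 18)*50 = ((14 - 5*I) + 18)*50 = (32 - 5*I)*50 = 1600 - 250*I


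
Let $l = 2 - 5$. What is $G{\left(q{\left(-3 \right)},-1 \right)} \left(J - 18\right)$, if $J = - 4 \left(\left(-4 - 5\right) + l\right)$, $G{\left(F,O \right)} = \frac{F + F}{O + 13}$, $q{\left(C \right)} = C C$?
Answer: $45$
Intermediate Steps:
$q{\left(C \right)} = C^{2}$
$l = -3$ ($l = 2 - 5 = -3$)
$G{\left(F,O \right)} = \frac{2 F}{13 + O}$
$J = 48$ ($J = - 4 \left(\left(-4 - 5\right) - 3\right) = - 4 \left(-9 - 3\right) = \left(-4\right) \left(-12\right) = 48$)
$G{\left(q{\left(-3 \right)},-1 \right)} \left(J - 18\right) = \frac{2 \left(-3\right)^{2}}{13 - 1} \left(48 - 18\right) = 2 \cdot 9 \cdot \frac{1}{12} \cdot 30 = \frac{3}{2} \cdot 30 = 45$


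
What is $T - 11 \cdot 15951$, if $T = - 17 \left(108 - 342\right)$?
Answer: $-171483$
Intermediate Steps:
$T = 3978$ ($T = \left(-17\right) \left(-234\right) = 3978$)
$T - 11 \cdot 15951 = 3978 - 11 \cdot 15951 = 3978 - 175461 = -171483$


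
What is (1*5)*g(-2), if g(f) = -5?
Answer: -25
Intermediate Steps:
(1*5)*g(-2) = (1*5)*(-5) = 5*(-5) = -25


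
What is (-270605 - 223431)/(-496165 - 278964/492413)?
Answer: 243269748868/244318375109 ≈ 0.99571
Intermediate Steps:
(-270605 - 223431)/(-496165 - 278964/492413) = -494036/(-496165 - 278964*1/492413) = -494036/(-496165 - 278964/492413) = -494036/(-244318375109/492413) = -494036*(-492413/244318375109) = 243269748868/244318375109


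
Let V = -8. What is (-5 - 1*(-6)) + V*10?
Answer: -79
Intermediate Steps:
(-5 - 1*(-6)) + V*10 = (-5 - 1*(-6)) - 8*10 = (-5 + 6) - 80 = 1 - 80 = -79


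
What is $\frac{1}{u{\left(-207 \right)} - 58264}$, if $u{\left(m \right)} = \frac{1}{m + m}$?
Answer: $- \frac{414}{24121297} \approx -1.7163 \cdot 10^{-5}$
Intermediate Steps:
$u{\left(m \right)} = \frac{1}{2 m}$
$\frac{1}{u{\left(-207 \right)} - 58264} = \frac{1}{\frac{1}{2 \left(-207\right)} - 58264} = \frac{1}{\frac{1}{2} \left(- \frac{1}{207}\right) - 58264} = \frac{1}{- \frac{1}{414} - 58264} = \frac{1}{- \frac{24121297}{414}} = - \frac{414}{24121297}$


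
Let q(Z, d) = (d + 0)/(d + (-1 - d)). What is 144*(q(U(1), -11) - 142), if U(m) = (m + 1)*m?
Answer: -18864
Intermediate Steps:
U(m) = m*(1 + m) (U(m) = (1 + m)*m = m*(1 + m))
q(Z, d) = -d (q(Z, d) = d/(-1) = d*(-1) = -d)
144*(q(U(1), -11) - 142) = 144*(-1*(-11) - 142) = 144*(11 - 142) = 144*(-131) = -18864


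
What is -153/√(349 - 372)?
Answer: 153*I*√23/23 ≈ 31.903*I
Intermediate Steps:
-153/√(349 - 372) = -153*(-I*√23/23) = -(-153)*I*√23/23 = 153*I*√23/23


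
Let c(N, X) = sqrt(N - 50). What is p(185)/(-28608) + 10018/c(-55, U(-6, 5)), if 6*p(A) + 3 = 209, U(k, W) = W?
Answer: -103/85824 - 10018*I*sqrt(105)/105 ≈ -0.0012001 - 977.66*I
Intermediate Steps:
c(N, X) = sqrt(-50 + N)
p(A) = 103/3 (p(A) = -1/2 + (1/6)*209 = -1/2 + 209/6 = 103/3)
p(185)/(-28608) + 10018/c(-55, U(-6, 5)) = (103/3)/(-28608) + 10018/(sqrt(-50 - 55)) = (103/3)*(-1/28608) + 10018/(sqrt(-105)) = -103/85824 + 10018/((I*sqrt(105))) = -103/85824 + 10018*(-I*sqrt(105)/105) = -103/85824 - 10018*I*sqrt(105)/105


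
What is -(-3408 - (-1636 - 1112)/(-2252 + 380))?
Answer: 531877/156 ≈ 3409.5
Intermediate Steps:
-(-3408 - (-1636 - 1112)/(-2252 + 380)) = -(-3408 - (-2748)/(-1872)) = -(-3408 - (-2748)*(-1)/1872) = -(-3408 - 1*229/156) = -(-3408 - 229/156) = -1*(-531877/156) = 531877/156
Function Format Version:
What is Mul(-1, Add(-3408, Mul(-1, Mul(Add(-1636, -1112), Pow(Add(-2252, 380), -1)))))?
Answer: Rational(531877, 156) ≈ 3409.5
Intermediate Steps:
Mul(-1, Add(-3408, Mul(-1, Mul(Add(-1636, -1112), Pow(Add(-2252, 380), -1))))) = Mul(-1, Add(-3408, Mul(-1, Mul(-2748, Pow(-1872, -1))))) = Mul(-1, Add(-3408, Mul(-1, Mul(-2748, Rational(-1, 1872))))) = Mul(-1, Add(-3408, Mul(-1, Rational(229, 156)))) = Mul(-1, Add(-3408, Rational(-229, 156))) = Mul(-1, Rational(-531877, 156)) = Rational(531877, 156)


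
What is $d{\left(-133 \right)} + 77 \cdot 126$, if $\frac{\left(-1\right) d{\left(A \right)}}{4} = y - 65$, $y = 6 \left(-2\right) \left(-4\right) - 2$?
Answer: $9778$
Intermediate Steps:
$y = 46$ ($y = \left(-12\right) \left(-4\right) - 2 = 48 - 2 = 46$)
$d{\left(A \right)} = 76$ ($d{\left(A \right)} = - 4 \left(46 - 65\right) = \left(-4\right) \left(-19\right) = 76$)
$d{\left(-133 \right)} + 77 \cdot 126 = 76 + 77 \cdot 126 = 76 + 9702 = 9778$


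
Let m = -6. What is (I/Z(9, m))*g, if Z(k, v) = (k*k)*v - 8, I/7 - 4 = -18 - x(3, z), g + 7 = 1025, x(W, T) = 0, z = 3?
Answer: 49882/247 ≈ 201.95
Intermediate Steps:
g = 1018 (g = -7 + 1025 = 1018)
I = -98 (I = 28 + 7*(-18 - 1*0) = 28 + 7*(-18 + 0) = 28 + 7*(-18) = 28 - 126 = -98)
Z(k, v) = -8 + v*k**2 (Z(k, v) = k**2*v - 8 = v*k**2 - 8 = -8 + v*k**2)
(I/Z(9, m))*g = -98/(-8 - 6*9**2)*1018 = -98/(-8 - 6*81)*1018 = -98/(-8 - 486)*1018 = -98/(-494)*1018 = -98*(-1/494)*1018 = (49/247)*1018 = 49882/247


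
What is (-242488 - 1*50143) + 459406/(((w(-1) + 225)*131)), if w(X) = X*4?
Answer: -8471500675/28951 ≈ -2.9262e+5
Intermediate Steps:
w(X) = 4*X
(-242488 - 1*50143) + 459406/(((w(-1) + 225)*131)) = (-242488 - 1*50143) + 459406/(((4*(-1) + 225)*131)) = (-242488 - 50143) + 459406/(((-4 + 225)*131)) = -292631 + 459406/((221*131)) = -292631 + 459406/28951 = -8471500675/28951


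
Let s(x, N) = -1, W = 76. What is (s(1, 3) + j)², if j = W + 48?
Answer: 15129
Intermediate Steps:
j = 124 (j = 76 + 48 = 124)
(s(1, 3) + j)² = (-1 + 124)² = 123² = 15129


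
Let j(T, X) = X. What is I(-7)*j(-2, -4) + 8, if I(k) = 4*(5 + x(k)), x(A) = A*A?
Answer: -856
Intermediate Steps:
x(A) = A**2
I(k) = 20 + 4*k**2 (I(k) = 4*(5 + k**2) = 20 + 4*k**2)
I(-7)*j(-2, -4) + 8 = (20 + 4*(-7)**2)*(-4) + 8 = (20 + 4*49)*(-4) + 8 = (20 + 196)*(-4) + 8 = 216*(-4) + 8 = -864 + 8 = -856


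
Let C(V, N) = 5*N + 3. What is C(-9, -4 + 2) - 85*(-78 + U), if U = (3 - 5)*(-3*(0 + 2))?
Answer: 5603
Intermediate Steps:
C(V, N) = 3 + 5*N
U = 12 (U = -(-6)*2 = -2*(-6) = 12)
C(-9, -4 + 2) - 85*(-78 + U) = (3 + 5*(-4 + 2)) - 85*(-78 + 12) = (3 + 5*(-2)) - 85*(-66) = (3 - 10) + 5610 = -7 + 5610 = 5603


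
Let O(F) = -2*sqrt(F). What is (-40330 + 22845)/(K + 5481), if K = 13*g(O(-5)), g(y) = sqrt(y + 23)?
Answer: -17485/(5481 + 13*sqrt(23 - 2*I*sqrt(5))) ≈ -3.1541 - 0.0034325*I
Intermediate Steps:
g(y) = sqrt(23 + y)
K = 13*sqrt(23 - 2*I*sqrt(5)) ≈ 62.637 - 6.0331*I
(-40330 + 22845)/(K + 5481) = (-40330 + 22845)/(13*sqrt(23 - 2*I*sqrt(5)) + 5481) = -17485/(5481 + 13*sqrt(23 - 2*I*sqrt(5)))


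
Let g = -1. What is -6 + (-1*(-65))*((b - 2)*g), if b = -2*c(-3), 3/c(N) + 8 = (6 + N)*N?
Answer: 1718/17 ≈ 101.06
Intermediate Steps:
c(N) = 3/(-8 + N*(6 + N)) (c(N) = 3/(-8 + (6 + N)*N) = 3/(-8 + N*(6 + N)))
b = 6/17 (b = -6/(-8 + (-3)**2 + 6*(-3)) = -6/(-8 + 9 - 18) = -6/(-17) = -6*(-1)/17 = -2*(-3/17) = 6/17 ≈ 0.35294)
-6 + (-1*(-65))*((b - 2)*g) = -6 + (-1*(-65))*((6/17 - 2)*(-1)) = -6 + 65*(-28/17*(-1)) = -6 + 65*(28/17) = -6 + 1820/17 = 1718/17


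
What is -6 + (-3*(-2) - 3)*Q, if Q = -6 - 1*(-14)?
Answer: 18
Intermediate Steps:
Q = 8 (Q = -6 + 14 = 8)
-6 + (-3*(-2) - 3)*Q = -6 + (-3*(-2) - 3)*8 = -6 + (6 - 3)*8 = -6 + 3*8 = -6 + 24 = 18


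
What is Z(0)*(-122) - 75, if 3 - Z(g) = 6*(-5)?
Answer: -4101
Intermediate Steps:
Z(g) = 33 (Z(g) = 3 - 6*(-5) = 3 - 1*(-30) = 3 + 30 = 33)
Z(0)*(-122) - 75 = 33*(-122) - 75 = -4026 - 75 = -4101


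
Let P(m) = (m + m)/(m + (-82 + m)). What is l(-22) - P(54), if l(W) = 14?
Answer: 128/13 ≈ 9.8462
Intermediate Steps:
P(m) = 2*m/(-82 + 2*m) (P(m) = (2*m)/(-82 + 2*m) = 2*m/(-82 + 2*m))
l(-22) - P(54) = 14 - 54/(-41 + 54) = 14 - 54/13 = 128/13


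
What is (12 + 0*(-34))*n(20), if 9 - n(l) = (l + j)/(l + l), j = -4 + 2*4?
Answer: 504/5 ≈ 100.80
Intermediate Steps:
j = 4 (j = -4 + 8 = 4)
n(l) = 9 - (4 + l)/(2*l) (n(l) = 9 - (l + 4)/(l + l) = 9 - (4 + l)/(2*l))
(12 + 0*(-34))*n(20) = (12 + 0*(-34))*(17/2 - 2/20) = (12 + 0)*(17/2 - 2*1/20) = 12*(17/2 - 1/10) = 12*(42/5) = 504/5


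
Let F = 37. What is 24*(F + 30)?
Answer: 1608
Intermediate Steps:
24*(F + 30) = 24*(37 + 30) = 24*67 = 1608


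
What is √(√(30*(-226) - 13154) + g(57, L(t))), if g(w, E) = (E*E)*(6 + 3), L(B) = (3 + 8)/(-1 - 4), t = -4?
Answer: √(1089 + 25*I*√19934)/5 ≈ 9.7805 + 7.2178*I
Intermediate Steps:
L(B) = -11/5 (L(B) = 11/(-5) = 11*(-⅕) = -11/5)
g(w, E) = 9*E² (g(w, E) = E²*9 = 9*E²)
√(√(30*(-226) - 13154) + g(57, L(t))) = √(√(30*(-226) - 13154) + 9*(-11/5)²) = √(√(-6780 - 13154) + 9*(121/25)) = √(√(-19934) + 1089/25) = √(I*√19934 + 1089/25) = √(1089/25 + I*√19934)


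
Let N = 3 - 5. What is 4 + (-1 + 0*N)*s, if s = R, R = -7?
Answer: 11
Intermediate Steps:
s = -7
N = -2
4 + (-1 + 0*N)*s = 4 + (-1 + 0*(-2))*(-7) = 4 + (-1 + 0)*(-7) = 4 - 1*(-7) = 4 + 7 = 11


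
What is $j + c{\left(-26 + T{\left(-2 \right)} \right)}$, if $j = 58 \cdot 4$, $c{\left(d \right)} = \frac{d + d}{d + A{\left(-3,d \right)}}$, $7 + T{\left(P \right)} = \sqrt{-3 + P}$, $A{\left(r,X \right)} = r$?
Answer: $\frac{304218}{1301} - \frac{6 i \sqrt{5}}{1301} \approx 233.83 - 0.010312 i$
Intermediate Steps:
$T{\left(P \right)} = -7 + \sqrt{-3 + P}$
$c{\left(d \right)} = \frac{2 d}{-3 + d}$ ($c{\left(d \right)} = \frac{d + d}{d - 3} = \frac{2 d}{-3 + d}$)
$j = 232$
$j + c{\left(-26 + T{\left(-2 \right)} \right)} = 232 + \frac{2 \left(-26 - \left(7 - \sqrt{-3 - 2}\right)\right)}{-3 - \left(33 - \sqrt{-3 - 2}\right)} = 232 + \frac{2 \left(-26 - \left(7 - \sqrt{-5}\right)\right)}{-3 - \left(33 - i \sqrt{5}\right)} = 232 + \frac{2 \left(-26 - \left(7 - i \sqrt{5}\right)\right)}{-3 - \left(33 - i \sqrt{5}\right)} = 232 + \frac{2 \left(-33 + i \sqrt{5}\right)}{-3 - \left(33 - i \sqrt{5}\right)} = 232 + \frac{2 \left(-33 + i \sqrt{5}\right)}{-36 + i \sqrt{5}}$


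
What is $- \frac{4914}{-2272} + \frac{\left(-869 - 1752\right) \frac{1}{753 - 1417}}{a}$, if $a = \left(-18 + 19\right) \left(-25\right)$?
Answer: $\frac{4726093}{2357200} \approx 2.005$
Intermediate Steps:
$a = -25$ ($a = 1 \left(-25\right) = -25$)
$- \frac{4914}{-2272} + \frac{\left(-869 - 1752\right) \frac{1}{753 - 1417}}{a} = - \frac{4914}{-2272} + \frac{\left(-869 - 1752\right) \frac{1}{753 - 1417}}{-25} = \left(-4914\right) \left(- \frac{1}{2272}\right) + - \frac{2621}{-664} \left(- \frac{1}{25}\right) = \frac{2457}{1136} + \left(-2621\right) \left(- \frac{1}{664}\right) \left(- \frac{1}{25}\right) = \frac{2457}{1136} + \frac{2621}{664} \left(- \frac{1}{25}\right) = \frac{2457}{1136} - \frac{2621}{16600} = \frac{4726093}{2357200}$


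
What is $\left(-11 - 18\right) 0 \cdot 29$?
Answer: $0$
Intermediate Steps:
$\left(-11 - 18\right) 0 \cdot 29 = \left(-29\right) 0 \cdot 29 = 0 \cdot 29 = 0$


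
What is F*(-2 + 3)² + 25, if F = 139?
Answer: 164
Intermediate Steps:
F*(-2 + 3)² + 25 = 139*(-2 + 3)² + 25 = 139*1² + 25 = 139*1 + 25 = 139 + 25 = 164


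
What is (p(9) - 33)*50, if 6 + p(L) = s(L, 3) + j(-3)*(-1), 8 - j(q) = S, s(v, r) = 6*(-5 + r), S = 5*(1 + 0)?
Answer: -2700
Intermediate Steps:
S = 5 (S = 5*1 = 5)
s(v, r) = -30 + 6*r
j(q) = 3 (j(q) = 8 - 1*5 = 8 - 5 = 3)
p(L) = -21 (p(L) = -6 + ((-30 + 6*3) + 3*(-1)) = -6 + ((-30 + 18) - 3) = -6 + (-12 - 3) = -6 - 15 = -21)
(p(9) - 33)*50 = (-21 - 33)*50 = -54*50 = -2700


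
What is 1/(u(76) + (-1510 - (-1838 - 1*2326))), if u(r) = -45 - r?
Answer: 1/2533 ≈ 0.00039479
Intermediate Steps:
1/(u(76) + (-1510 - (-1838 - 1*2326))) = 1/((-45 - 1*76) + (-1510 - (-1838 - 1*2326))) = 1/((-45 - 76) + (-1510 - (-1838 - 2326))) = 1/(-121 + (-1510 - 1*(-4164))) = 1/(-121 + (-1510 + 4164)) = 1/(-121 + 2654) = 1/2533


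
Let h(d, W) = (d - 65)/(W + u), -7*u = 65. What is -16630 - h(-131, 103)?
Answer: -2726977/164 ≈ -16628.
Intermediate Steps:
u = -65/7 (u = -⅐*65 = -65/7 ≈ -9.2857)
h(d, W) = (-65 + d)/(-65/7 + W) (h(d, W) = (d - 65)/(W - 65/7) = (-65 + d)/(-65/7 + W))
-16630 - h(-131, 103) = -16630 - 7*(-65 - 131)/(-65 + 7*103) = -16630 - 7*(-196)/(-65 + 721) = -16630 - 7*(-196)/656 = -16630 - 1*(-343/164) = -16630 + 343/164 = -2726977/164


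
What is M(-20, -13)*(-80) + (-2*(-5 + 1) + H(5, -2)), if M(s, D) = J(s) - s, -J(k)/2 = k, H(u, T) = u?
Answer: -4787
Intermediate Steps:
J(k) = -2*k
M(s, D) = -3*s (M(s, D) = -2*s - s = -3*s)
M(-20, -13)*(-80) + (-2*(-5 + 1) + H(5, -2)) = -3*(-20)*(-80) + (-2*(-5 + 1) + 5) = 60*(-80) + (-2*(-4) + 5) = -4800 + (8 + 5) = -4800 + 13 = -4787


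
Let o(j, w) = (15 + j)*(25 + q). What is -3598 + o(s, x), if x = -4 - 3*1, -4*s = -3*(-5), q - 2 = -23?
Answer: -3553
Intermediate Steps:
q = -21 (q = 2 - 23 = -21)
s = -15/4 (s = -(-3)*(-5)/4 = -¼*15 = -15/4 ≈ -3.7500)
x = -7 (x = -4 - 3 = -7)
o(j, w) = 60 + 4*j (o(j, w) = (15 + j)*(25 - 21) = (15 + j)*4 = 60 + 4*j)
-3598 + o(s, x) = -3598 + (60 + 4*(-15/4)) = -3598 + (60 - 15) = -3598 + 45 = -3553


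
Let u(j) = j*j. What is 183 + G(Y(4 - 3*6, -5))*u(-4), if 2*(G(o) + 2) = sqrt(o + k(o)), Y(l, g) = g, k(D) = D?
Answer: 151 + 8*I*sqrt(10) ≈ 151.0 + 25.298*I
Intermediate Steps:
u(j) = j**2
G(o) = -2 + sqrt(2)*sqrt(o)/2 (G(o) = -2 + sqrt(o + o)/2 = -2 + sqrt(2*o)/2 = -2 + (sqrt(2)*sqrt(o))/2 = -2 + sqrt(2)*sqrt(o)/2)
183 + G(Y(4 - 3*6, -5))*u(-4) = 183 + (-2 + sqrt(2)*sqrt(-5)/2)*(-4)**2 = 183 + (-2 + sqrt(2)*(I*sqrt(5))/2)*16 = 183 + (-2 + I*sqrt(10)/2)*16 = 183 + (-32 + 8*I*sqrt(10)) = 151 + 8*I*sqrt(10)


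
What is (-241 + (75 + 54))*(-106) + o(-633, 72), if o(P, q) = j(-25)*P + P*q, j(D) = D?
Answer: -17879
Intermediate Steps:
o(P, q) = -25*P + P*q
(-241 + (75 + 54))*(-106) + o(-633, 72) = (-241 + (75 + 54))*(-106) - 633*(-25 + 72) = (-241 + 129)*(-106) - 633*47 = -112*(-106) - 29751 = 11872 - 29751 = -17879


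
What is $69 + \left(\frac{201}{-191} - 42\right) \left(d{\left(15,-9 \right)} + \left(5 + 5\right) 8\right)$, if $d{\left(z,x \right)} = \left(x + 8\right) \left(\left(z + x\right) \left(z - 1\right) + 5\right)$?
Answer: $\frac{87186}{191} \approx 456.47$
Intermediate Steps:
$d{\left(z,x \right)} = \left(5 + \left(-1 + z\right) \left(x + z\right)\right) \left(8 + x\right)$ ($d{\left(z,x \right)} = \left(8 + x\right) \left(\left(x + z\right) \left(-1 + z\right) + 5\right) = \left(8 + x\right) \left(\left(-1 + z\right) \left(x + z\right) + 5\right) = \left(8 + x\right) \left(5 + \left(-1 + z\right) \left(x + z\right)\right) = \left(5 + \left(-1 + z\right) \left(x + z\right)\right) \left(8 + x\right)$)
$69 + \left(\frac{201}{-191} - 42\right) \left(d{\left(15,-9 \right)} + \left(5 + 5\right) 8\right) = 69 + \left(\frac{201}{-191} - 42\right) \left(\left(40 - \left(-9\right)^{2} - 120 - -27 + 8 \cdot 15^{2} - 9 \cdot 15^{2} + 15 \left(-9\right)^{2} + 7 \left(-9\right) 15\right) + \left(5 + 5\right) 8\right) = 69 + \left(201 \left(- \frac{1}{191}\right) - 42\right) \left(\left(40 - 81 - 120 + 27 + 8 \cdot 225 - 2025 + 15 \cdot 81 - 945\right) + 10 \cdot 8\right) = 69 + \left(- \frac{201}{191} - 42\right) \left(\left(40 - 81 - 120 + 27 + 1800 - 2025 + 1215 - 945\right) + 80\right) = 69 - \frac{8223 \left(-89 + 80\right)}{191} = 69 - - \frac{74007}{191} = 69 + \frac{74007}{191} = \frac{87186}{191}$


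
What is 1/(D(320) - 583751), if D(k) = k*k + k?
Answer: -1/481031 ≈ -2.0789e-6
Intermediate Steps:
D(k) = k + k² (D(k) = k² + k = k + k²)
1/(D(320) - 583751) = 1/(320*(1 + 320) - 583751) = 1/(320*321 - 583751) = 1/(102720 - 583751) = 1/(-481031) = -1/481031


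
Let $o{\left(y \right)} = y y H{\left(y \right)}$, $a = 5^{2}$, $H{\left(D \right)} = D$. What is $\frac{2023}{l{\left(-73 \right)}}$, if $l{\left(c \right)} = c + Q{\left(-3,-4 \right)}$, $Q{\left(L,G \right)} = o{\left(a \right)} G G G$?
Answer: $- \frac{2023}{1000073} \approx -0.0020229$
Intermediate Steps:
$a = 25$
$o{\left(y \right)} = y^{3}$ ($o{\left(y \right)} = y y y = y^{2} y = y^{3}$)
$Q{\left(L,G \right)} = 15625 G^{3}$ ($Q{\left(L,G \right)} = 25^{3} G G G = 15625 G^{2} G = 15625 G^{3}$)
$l{\left(c \right)} = -1000000 + c$ ($l{\left(c \right)} = c + 15625 \left(-4\right)^{3} = c + 15625 \left(-64\right) = c - 1000000 = -1000000 + c$)
$\frac{2023}{l{\left(-73 \right)}} = \frac{2023}{-1000000 - 73} = \frac{2023}{-1000073} = 2023 \left(- \frac{1}{1000073}\right) = - \frac{2023}{1000073}$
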